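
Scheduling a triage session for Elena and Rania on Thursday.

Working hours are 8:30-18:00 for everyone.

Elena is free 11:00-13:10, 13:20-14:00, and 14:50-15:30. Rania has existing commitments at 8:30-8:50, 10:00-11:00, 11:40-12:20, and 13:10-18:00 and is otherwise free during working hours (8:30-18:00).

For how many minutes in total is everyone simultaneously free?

Rania free within 08:30–18:00: 08:50–10:00, 11:00–11:40, 12:20–13:10.
Elena ∩ Rania: 11:00–11:40, 12:20–13:10.
Total common minutes: 40 + 50 = 90.

90 minutes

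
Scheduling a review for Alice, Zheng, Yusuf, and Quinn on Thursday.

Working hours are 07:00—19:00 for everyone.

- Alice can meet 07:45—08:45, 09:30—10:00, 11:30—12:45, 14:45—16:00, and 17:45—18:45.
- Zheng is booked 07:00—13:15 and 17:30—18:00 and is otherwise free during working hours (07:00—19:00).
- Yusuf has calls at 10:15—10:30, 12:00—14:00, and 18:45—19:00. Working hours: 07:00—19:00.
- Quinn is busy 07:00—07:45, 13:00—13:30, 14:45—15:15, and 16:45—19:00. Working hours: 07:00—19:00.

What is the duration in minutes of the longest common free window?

45 minutes

Zheng free within 07:00–19:00: 13:15–17:30, 18:00–19:00.
Yusuf free within 07:00–19:00: 07:00–10:15, 10:30–12:00, 14:00–18:45.
Quinn free within 07:00–19:00: 07:45–13:00, 13:30–14:45, 15:15–16:45.
Alice ∩ Zheng: 14:45–16:00, 18:00–18:45.
Alice ∩ Zheng ∩ Yusuf: 14:45–16:00, 18:00–18:45.
Alice ∩ Zheng ∩ Yusuf ∩ Quinn: 15:15–16:00.
Single common window of 45 minutes.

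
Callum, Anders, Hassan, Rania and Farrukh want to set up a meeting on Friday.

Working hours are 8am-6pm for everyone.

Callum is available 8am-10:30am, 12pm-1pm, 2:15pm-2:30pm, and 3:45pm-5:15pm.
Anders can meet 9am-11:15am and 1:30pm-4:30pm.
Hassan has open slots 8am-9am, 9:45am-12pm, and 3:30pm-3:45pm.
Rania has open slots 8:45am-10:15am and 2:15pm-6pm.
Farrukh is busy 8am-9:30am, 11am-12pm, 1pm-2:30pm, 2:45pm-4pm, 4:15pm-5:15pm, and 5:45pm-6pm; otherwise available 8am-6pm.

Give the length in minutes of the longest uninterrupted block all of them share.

Farrukh free within 08:00–18:00: 09:30–11:00, 12:00–13:00, 14:30–14:45, 16:00–16:15, 17:15–17:45.
Callum ∩ Anders: 09:00–10:30, 14:15–14:30, 15:45–16:30.
Callum ∩ Anders ∩ Hassan: 09:45–10:30.
Callum ∩ Anders ∩ Hassan ∩ Rania: 09:45–10:15.
Callum ∩ Anders ∩ Hassan ∩ Rania ∩ Farrukh: 09:45–10:15.
Single common window of 30 minutes.

30 minutes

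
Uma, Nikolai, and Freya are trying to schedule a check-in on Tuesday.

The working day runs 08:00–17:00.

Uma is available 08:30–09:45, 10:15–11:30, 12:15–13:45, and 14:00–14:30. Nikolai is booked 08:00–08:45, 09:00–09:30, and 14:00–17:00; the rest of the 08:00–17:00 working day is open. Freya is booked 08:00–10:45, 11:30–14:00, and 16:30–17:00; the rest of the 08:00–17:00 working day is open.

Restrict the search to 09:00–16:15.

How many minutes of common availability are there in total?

45 minutes

Nikolai free within 08:00–17:00: 08:45–09:00, 09:30–14:00.
Freya free within 08:00–17:00: 10:45–11:30, 14:00–16:30.
Uma ∩ Nikolai: 08:45–09:00, 09:30–09:45, 10:15–11:30, 12:15–13:45.
Uma ∩ Nikolai ∩ Freya: 10:45–11:30.
Restricted to 09:00–16:15: 10:45–11:30.
Total common minutes: 45.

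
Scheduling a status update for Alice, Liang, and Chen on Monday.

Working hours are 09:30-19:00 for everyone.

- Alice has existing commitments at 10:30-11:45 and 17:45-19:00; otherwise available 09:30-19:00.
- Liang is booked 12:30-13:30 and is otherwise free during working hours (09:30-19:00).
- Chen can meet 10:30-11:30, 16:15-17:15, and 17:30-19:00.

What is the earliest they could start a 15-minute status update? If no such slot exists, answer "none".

Alice free within 09:30–19:00: 09:30–10:30, 11:45–17:45.
Liang free within 09:30–19:00: 09:30–12:30, 13:30–19:00.
Alice ∩ Liang: 09:30–10:30, 11:45–12:30, 13:30–17:45.
Alice ∩ Liang ∩ Chen: 16:15–17:15, 17:30–17:45.
Windows ≥ 15 min: 16:15–17:15, 17:30–17:45.
Earliest such window starts at 16:15.

16:15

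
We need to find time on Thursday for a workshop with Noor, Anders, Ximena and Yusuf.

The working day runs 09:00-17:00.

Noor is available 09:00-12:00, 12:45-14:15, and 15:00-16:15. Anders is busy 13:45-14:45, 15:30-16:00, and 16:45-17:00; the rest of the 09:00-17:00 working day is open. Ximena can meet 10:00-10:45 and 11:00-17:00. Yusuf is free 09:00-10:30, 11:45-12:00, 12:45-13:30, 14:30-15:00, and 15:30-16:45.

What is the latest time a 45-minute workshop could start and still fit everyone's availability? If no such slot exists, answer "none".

12:45

Anders free within 09:00–17:00: 09:00–13:45, 14:45–15:30, 16:00–16:45.
Noor ∩ Anders: 09:00–12:00, 12:45–13:45, 15:00–15:30, 16:00–16:15.
Noor ∩ Anders ∩ Ximena: 10:00–10:45, 11:00–12:00, 12:45–13:45, 15:00–15:30, 16:00–16:15.
Noor ∩ Anders ∩ Ximena ∩ Yusuf: 10:00–10:30, 11:45–12:00, 12:45–13:30, 16:00–16:15.
Windows ≥ 45 min: 12:45–13:30.
Latest start in the last window 12:45–13:30 is 13:30 − 45 min = 12:45.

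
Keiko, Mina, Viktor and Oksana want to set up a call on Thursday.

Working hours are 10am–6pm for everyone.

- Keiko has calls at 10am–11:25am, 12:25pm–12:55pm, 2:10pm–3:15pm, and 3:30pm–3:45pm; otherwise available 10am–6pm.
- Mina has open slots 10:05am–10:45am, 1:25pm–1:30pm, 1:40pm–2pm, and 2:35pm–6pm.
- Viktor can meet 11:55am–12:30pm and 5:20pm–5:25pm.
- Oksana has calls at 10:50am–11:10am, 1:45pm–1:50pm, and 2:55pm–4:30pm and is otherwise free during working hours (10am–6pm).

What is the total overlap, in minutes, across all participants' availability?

Keiko free within 10:00–18:00: 11:25–12:25, 12:55–14:10, 15:15–15:30, 15:45–18:00.
Oksana free within 10:00–18:00: 10:00–10:50, 11:10–13:45, 13:50–14:55, 16:30–18:00.
Keiko ∩ Mina: 13:25–13:30, 13:40–14:00, 15:15–15:30, 15:45–18:00.
Keiko ∩ Mina ∩ Viktor: 17:20–17:25.
Keiko ∩ Mina ∩ Viktor ∩ Oksana: 17:20–17:25.
Total common minutes: 5.

5 minutes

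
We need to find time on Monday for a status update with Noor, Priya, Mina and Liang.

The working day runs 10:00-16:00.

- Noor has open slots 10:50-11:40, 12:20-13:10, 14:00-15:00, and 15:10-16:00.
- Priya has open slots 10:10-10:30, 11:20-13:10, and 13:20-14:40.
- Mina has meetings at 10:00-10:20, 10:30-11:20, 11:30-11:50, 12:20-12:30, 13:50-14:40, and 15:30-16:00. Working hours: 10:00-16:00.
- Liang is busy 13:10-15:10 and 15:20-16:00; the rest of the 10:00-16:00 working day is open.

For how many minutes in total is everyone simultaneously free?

50 minutes

Mina free within 10:00–16:00: 10:20–10:30, 11:20–11:30, 11:50–12:20, 12:30–13:50, 14:40–15:30.
Liang free within 10:00–16:00: 10:00–13:10, 15:10–15:20.
Noor ∩ Priya: 11:20–11:40, 12:20–13:10, 14:00–14:40.
Noor ∩ Priya ∩ Mina: 11:20–11:30, 12:30–13:10.
Noor ∩ Priya ∩ Mina ∩ Liang: 11:20–11:30, 12:30–13:10.
Total common minutes: 10 + 40 = 50.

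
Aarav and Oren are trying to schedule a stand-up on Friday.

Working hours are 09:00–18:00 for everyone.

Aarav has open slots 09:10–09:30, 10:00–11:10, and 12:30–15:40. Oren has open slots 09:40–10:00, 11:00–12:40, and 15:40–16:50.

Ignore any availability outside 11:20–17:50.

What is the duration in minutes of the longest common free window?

Aarav ∩ Oren: 11:00–11:10, 12:30–12:40.
Restricted to 11:20–17:50: 12:30–12:40.
Single common window of 10 minutes.

10 minutes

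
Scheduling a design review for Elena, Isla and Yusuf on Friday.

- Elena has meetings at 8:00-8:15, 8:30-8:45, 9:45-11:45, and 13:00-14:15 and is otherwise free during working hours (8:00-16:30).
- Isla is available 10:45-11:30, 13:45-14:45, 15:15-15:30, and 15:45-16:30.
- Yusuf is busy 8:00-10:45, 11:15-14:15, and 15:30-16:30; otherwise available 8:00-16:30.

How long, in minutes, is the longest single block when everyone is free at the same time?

30 minutes

Elena free within 08:00–16:30: 08:15–08:30, 08:45–09:45, 11:45–13:00, 14:15–16:30.
Yusuf free within 08:00–16:30: 10:45–11:15, 14:15–15:30.
Elena ∩ Isla: 14:15–14:45, 15:15–15:30, 15:45–16:30.
Elena ∩ Isla ∩ Yusuf: 14:15–14:45, 15:15–15:30.
Common window lengths: 30, 15 min; longest is 30.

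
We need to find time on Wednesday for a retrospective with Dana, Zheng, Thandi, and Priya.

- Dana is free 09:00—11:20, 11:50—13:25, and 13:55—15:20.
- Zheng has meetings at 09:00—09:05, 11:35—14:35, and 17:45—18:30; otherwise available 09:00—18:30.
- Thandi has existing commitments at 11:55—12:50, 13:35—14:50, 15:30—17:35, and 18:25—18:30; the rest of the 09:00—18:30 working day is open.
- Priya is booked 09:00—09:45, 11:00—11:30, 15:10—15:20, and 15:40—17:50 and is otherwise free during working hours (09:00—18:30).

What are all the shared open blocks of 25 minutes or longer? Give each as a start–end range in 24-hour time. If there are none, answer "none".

09:45–11:00

Zheng free within 09:00–18:30: 09:05–11:35, 14:35–17:45.
Thandi free within 09:00–18:30: 09:00–11:55, 12:50–13:35, 14:50–15:30, 17:35–18:25.
Priya free within 09:00–18:30: 09:45–11:00, 11:30–15:10, 15:20–15:40, 17:50–18:30.
Dana ∩ Zheng: 09:05–11:20, 14:35–15:20.
Dana ∩ Zheng ∩ Thandi: 09:05–11:20, 14:50–15:20.
Dana ∩ Zheng ∩ Thandi ∩ Priya: 09:45–11:00, 14:50–15:10.
Windows ≥ 25 min: 09:45–11:00.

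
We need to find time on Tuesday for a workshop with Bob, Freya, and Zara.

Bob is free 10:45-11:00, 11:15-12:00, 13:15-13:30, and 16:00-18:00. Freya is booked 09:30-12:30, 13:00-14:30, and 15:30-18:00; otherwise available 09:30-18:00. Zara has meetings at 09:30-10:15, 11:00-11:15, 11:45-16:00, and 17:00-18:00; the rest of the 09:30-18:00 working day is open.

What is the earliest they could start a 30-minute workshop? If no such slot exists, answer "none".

Freya free within 09:30–18:00: 12:30–13:00, 14:30–15:30.
Zara free within 09:30–18:00: 10:15–11:00, 11:15–11:45, 16:00–17:00.
Bob ∩ Freya: (none).
Bob ∩ Freya ∩ Zara: (none).
Windows ≥ 30 min: (none).

none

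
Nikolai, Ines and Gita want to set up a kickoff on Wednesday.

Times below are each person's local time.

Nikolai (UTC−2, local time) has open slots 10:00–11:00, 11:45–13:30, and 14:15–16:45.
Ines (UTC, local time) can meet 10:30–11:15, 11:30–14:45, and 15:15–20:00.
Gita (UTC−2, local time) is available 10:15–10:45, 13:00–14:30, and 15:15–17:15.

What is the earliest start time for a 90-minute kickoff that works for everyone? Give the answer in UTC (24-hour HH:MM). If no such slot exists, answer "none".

17:15

Nikolai → UTC: 12:00–13:00, 13:45–15:30, 16:15–18:45.
Ines → UTC: 10:30–11:15, 11:30–14:45, 15:15–20:00.
Gita → UTC: 12:15–12:45, 15:00–16:30, 17:15–19:15.
Nikolai ∩ Ines: 12:00–13:00, 13:45–14:45, 15:15–15:30, 16:15–18:45.
Nikolai ∩ Ines ∩ Gita: 12:15–12:45, 15:15–15:30, 16:15–16:30, 17:15–18:45.
Windows ≥ 90 min: 17:15–18:45.
Earliest such window starts at 17:15.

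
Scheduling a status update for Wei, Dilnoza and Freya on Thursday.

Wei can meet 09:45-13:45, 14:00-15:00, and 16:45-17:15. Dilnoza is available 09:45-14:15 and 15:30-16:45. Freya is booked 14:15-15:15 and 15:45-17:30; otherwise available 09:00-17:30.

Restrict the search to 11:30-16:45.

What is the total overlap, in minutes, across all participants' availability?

150 minutes

Freya free within 09:00–17:30: 09:00–14:15, 15:15–15:45.
Wei ∩ Dilnoza: 09:45–13:45, 14:00–14:15.
Wei ∩ Dilnoza ∩ Freya: 09:45–13:45, 14:00–14:15.
Restricted to 11:30–16:45: 11:30–13:45, 14:00–14:15.
Total common minutes: 135 + 15 = 150.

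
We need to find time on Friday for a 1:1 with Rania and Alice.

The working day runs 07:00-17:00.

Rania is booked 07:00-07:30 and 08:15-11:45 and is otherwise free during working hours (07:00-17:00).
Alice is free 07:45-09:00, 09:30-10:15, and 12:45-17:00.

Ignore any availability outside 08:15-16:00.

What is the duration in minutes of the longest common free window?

Rania free within 07:00–17:00: 07:30–08:15, 11:45–17:00.
Rania ∩ Alice: 07:45–08:15, 12:45–17:00.
Restricted to 08:15–16:00: 12:45–16:00.
Single common window of 195 minutes.

195 minutes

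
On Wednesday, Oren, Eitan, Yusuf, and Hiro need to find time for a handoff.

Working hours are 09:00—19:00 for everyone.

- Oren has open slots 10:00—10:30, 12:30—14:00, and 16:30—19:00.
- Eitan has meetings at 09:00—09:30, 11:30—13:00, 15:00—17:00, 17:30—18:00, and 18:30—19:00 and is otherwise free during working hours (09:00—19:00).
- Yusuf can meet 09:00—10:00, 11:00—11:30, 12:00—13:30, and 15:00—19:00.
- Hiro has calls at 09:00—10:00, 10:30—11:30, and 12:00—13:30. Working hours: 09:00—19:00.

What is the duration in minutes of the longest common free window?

Eitan free within 09:00–19:00: 09:30–11:30, 13:00–15:00, 17:00–17:30, 18:00–18:30.
Hiro free within 09:00–19:00: 10:00–10:30, 11:30–12:00, 13:30–19:00.
Oren ∩ Eitan: 10:00–10:30, 13:00–14:00, 17:00–17:30, 18:00–18:30.
Oren ∩ Eitan ∩ Yusuf: 13:00–13:30, 17:00–17:30, 18:00–18:30.
Oren ∩ Eitan ∩ Yusuf ∩ Hiro: 17:00–17:30, 18:00–18:30.
Common window lengths: 30, 30 min; longest is 30.

30 minutes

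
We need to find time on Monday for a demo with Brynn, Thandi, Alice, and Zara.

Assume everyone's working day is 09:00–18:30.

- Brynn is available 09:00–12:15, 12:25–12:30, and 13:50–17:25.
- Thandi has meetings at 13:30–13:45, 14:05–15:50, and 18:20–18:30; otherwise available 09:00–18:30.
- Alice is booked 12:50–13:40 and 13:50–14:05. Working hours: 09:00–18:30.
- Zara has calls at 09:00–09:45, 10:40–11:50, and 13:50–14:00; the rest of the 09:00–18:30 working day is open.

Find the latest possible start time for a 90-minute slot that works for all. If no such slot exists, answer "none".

15:55

Thandi free within 09:00–18:30: 09:00–13:30, 13:45–14:05, 15:50–18:20.
Alice free within 09:00–18:30: 09:00–12:50, 13:40–13:50, 14:05–18:30.
Zara free within 09:00–18:30: 09:45–10:40, 11:50–13:50, 14:00–18:30.
Brynn ∩ Thandi: 09:00–12:15, 12:25–12:30, 13:50–14:05, 15:50–17:25.
Brynn ∩ Thandi ∩ Alice: 09:00–12:15, 12:25–12:30, 15:50–17:25.
Brynn ∩ Thandi ∩ Alice ∩ Zara: 09:45–10:40, 11:50–12:15, 12:25–12:30, 15:50–17:25.
Windows ≥ 90 min: 15:50–17:25.
Latest start in the last window 15:50–17:25 is 17:25 − 90 min = 15:55.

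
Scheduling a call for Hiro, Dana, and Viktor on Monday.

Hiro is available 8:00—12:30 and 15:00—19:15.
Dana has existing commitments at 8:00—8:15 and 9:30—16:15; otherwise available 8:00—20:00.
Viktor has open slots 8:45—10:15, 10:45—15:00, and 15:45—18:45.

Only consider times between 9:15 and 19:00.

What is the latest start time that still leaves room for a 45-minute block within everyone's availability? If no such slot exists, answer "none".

Dana free within 08:00–20:00: 08:15–09:30, 16:15–20:00.
Hiro ∩ Dana: 08:15–09:30, 16:15–19:15.
Hiro ∩ Dana ∩ Viktor: 08:45–09:30, 16:15–18:45.
Restricted to 09:15–19:00: 09:15–09:30, 16:15–18:45.
Windows ≥ 45 min: 16:15–18:45.
Latest start in the last window 16:15–18:45 is 18:45 − 45 min = 18:00.

18:00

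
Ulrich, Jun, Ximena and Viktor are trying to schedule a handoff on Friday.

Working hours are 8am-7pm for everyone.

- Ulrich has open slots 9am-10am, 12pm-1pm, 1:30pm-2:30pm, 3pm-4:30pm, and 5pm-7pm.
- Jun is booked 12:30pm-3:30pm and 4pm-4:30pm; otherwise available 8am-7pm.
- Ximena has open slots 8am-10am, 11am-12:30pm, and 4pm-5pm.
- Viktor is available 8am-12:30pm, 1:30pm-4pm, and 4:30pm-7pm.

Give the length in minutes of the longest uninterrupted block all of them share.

60 minutes

Jun free within 08:00–19:00: 08:00–12:30, 15:30–16:00, 16:30–19:00.
Ulrich ∩ Jun: 09:00–10:00, 12:00–12:30, 15:30–16:00, 17:00–19:00.
Ulrich ∩ Jun ∩ Ximena: 09:00–10:00, 12:00–12:30.
Ulrich ∩ Jun ∩ Ximena ∩ Viktor: 09:00–10:00, 12:00–12:30.
Common window lengths: 60, 30 min; longest is 60.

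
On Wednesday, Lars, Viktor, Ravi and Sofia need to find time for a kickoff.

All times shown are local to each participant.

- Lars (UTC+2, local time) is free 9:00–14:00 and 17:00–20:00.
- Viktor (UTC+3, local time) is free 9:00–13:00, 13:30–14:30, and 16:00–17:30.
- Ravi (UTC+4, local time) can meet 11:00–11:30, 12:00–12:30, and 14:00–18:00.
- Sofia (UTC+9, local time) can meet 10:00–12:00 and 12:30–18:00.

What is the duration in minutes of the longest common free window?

Lars → UTC: 07:00–12:00, 15:00–18:00.
Viktor → UTC: 06:00–10:00, 10:30–11:30, 13:00–14:30.
Ravi → UTC: 07:00–07:30, 08:00–08:30, 10:00–14:00.
Sofia → UTC: 01:00–03:00, 03:30–09:00.
Lars ∩ Viktor: 07:00–10:00, 10:30–11:30.
Lars ∩ Viktor ∩ Ravi: 07:00–07:30, 08:00–08:30, 10:30–11:30.
Lars ∩ Viktor ∩ Ravi ∩ Sofia: 07:00–07:30, 08:00–08:30.
Common window lengths: 30, 30 min; longest is 30.

30 minutes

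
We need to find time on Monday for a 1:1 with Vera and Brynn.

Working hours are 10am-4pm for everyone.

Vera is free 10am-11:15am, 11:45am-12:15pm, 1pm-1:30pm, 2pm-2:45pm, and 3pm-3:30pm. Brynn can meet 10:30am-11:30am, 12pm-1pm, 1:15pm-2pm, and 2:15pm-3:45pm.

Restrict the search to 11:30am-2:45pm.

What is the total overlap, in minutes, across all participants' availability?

60 minutes

Vera ∩ Brynn: 10:30–11:15, 12:00–12:15, 13:15–13:30, 14:15–14:45, 15:00–15:30.
Restricted to 11:30–14:45: 12:00–12:15, 13:15–13:30, 14:15–14:45.
Total common minutes: 15 + 15 + 30 = 60.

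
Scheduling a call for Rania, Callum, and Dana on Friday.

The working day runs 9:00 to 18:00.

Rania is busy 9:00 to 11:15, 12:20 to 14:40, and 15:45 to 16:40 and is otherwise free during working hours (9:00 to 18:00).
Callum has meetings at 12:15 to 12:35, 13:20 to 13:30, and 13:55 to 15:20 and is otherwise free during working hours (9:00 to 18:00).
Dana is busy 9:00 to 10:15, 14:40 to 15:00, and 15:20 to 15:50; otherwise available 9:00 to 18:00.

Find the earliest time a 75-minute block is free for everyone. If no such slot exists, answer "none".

Rania free within 09:00–18:00: 11:15–12:20, 14:40–15:45, 16:40–18:00.
Callum free within 09:00–18:00: 09:00–12:15, 12:35–13:20, 13:30–13:55, 15:20–18:00.
Dana free within 09:00–18:00: 10:15–14:40, 15:00–15:20, 15:50–18:00.
Rania ∩ Callum: 11:15–12:15, 15:20–15:45, 16:40–18:00.
Rania ∩ Callum ∩ Dana: 11:15–12:15, 16:40–18:00.
Windows ≥ 75 min: 16:40–18:00.
Earliest such window starts at 16:40.

16:40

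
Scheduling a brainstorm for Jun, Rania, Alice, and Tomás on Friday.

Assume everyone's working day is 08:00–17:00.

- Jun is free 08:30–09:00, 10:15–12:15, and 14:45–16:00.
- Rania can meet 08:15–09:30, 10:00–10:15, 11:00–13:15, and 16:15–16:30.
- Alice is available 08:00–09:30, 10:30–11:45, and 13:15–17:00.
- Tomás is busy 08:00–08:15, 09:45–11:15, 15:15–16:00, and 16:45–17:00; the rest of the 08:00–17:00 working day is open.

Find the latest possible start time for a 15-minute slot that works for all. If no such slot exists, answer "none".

Tomás free within 08:00–17:00: 08:15–09:45, 11:15–15:15, 16:00–16:45.
Jun ∩ Rania: 08:30–09:00, 11:00–12:15.
Jun ∩ Rania ∩ Alice: 08:30–09:00, 11:00–11:45.
Jun ∩ Rania ∩ Alice ∩ Tomás: 08:30–09:00, 11:15–11:45.
Windows ≥ 15 min: 08:30–09:00, 11:15–11:45.
Latest start in the last window 11:15–11:45 is 11:45 − 15 min = 11:30.

11:30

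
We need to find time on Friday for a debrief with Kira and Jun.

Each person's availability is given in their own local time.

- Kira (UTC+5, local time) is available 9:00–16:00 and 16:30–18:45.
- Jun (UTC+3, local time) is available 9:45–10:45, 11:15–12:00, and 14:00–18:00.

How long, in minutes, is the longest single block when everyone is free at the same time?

Kira → UTC: 04:00–11:00, 11:30–13:45.
Jun → UTC: 06:45–07:45, 08:15–09:00, 11:00–15:00.
Kira ∩ Jun: 06:45–07:45, 08:15–09:00, 11:30–13:45.
Common window lengths: 60, 45, 135 min; longest is 135.

135 minutes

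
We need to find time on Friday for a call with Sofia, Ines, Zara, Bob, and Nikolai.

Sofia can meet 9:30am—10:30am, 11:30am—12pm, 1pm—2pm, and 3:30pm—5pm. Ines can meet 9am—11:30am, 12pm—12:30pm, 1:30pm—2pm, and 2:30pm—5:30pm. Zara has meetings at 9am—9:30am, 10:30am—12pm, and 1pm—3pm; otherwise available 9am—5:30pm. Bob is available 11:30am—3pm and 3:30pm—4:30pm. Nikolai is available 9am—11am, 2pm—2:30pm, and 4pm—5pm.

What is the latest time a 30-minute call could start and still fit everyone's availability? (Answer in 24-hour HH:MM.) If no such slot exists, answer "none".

16:00

Zara free within 09:00–17:30: 09:30–10:30, 12:00–13:00, 15:00–17:30.
Sofia ∩ Ines: 09:30–10:30, 13:30–14:00, 15:30–17:00.
Sofia ∩ Ines ∩ Zara: 09:30–10:30, 15:30–17:00.
Sofia ∩ Ines ∩ Zara ∩ Bob: 15:30–16:30.
Sofia ∩ Ines ∩ Zara ∩ Bob ∩ Nikolai: 16:00–16:30.
Windows ≥ 30 min: 16:00–16:30.
Latest start in the last window 16:00–16:30 is 16:30 − 30 min = 16:00.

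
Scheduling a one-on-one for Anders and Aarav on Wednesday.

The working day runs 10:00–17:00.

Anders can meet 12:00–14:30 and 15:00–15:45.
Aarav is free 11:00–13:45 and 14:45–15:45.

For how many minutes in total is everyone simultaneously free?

150 minutes

Anders ∩ Aarav: 12:00–13:45, 15:00–15:45.
Total common minutes: 105 + 45 = 150.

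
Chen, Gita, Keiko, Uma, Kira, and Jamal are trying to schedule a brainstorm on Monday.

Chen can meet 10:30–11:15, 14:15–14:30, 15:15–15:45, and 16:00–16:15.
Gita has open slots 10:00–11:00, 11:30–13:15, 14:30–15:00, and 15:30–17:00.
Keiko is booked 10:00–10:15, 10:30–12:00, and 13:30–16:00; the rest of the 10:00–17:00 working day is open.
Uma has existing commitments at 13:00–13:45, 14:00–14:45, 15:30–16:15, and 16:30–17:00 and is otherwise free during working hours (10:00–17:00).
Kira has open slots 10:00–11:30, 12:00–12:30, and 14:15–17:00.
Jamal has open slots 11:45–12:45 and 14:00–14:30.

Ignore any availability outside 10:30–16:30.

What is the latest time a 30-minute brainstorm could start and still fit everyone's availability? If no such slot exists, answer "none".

none

Keiko free within 10:00–17:00: 10:15–10:30, 12:00–13:30, 16:00–17:00.
Uma free within 10:00–17:00: 10:00–13:00, 13:45–14:00, 14:45–15:30, 16:15–16:30.
Chen ∩ Gita: 10:30–11:00, 15:30–15:45, 16:00–16:15.
Chen ∩ Gita ∩ Keiko: 16:00–16:15.
Chen ∩ Gita ∩ Keiko ∩ Uma: (none).
Chen ∩ Gita ∩ Keiko ∩ Uma ∩ Kira: (none).
Chen ∩ Gita ∩ Keiko ∩ Uma ∩ Kira ∩ Jamal: (none).
Restricted to 10:30–16:30: (none).
Windows ≥ 30 min: (none).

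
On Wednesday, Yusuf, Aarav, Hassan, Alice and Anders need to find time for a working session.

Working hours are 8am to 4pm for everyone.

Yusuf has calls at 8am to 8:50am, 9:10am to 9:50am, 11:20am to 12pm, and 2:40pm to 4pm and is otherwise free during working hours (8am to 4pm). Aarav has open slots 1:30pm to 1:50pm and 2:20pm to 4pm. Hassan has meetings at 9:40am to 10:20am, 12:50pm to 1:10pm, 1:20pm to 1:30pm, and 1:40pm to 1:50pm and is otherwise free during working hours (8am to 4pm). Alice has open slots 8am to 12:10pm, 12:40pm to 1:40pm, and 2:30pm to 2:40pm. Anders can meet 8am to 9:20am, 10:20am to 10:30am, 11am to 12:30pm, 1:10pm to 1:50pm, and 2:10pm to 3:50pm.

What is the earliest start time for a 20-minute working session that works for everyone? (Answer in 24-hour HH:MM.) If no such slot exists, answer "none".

Yusuf free within 08:00–16:00: 08:50–09:10, 09:50–11:20, 12:00–14:40.
Hassan free within 08:00–16:00: 08:00–09:40, 10:20–12:50, 13:10–13:20, 13:30–13:40, 13:50–16:00.
Yusuf ∩ Aarav: 13:30–13:50, 14:20–14:40.
Yusuf ∩ Aarav ∩ Hassan: 13:30–13:40, 14:20–14:40.
Yusuf ∩ Aarav ∩ Hassan ∩ Alice: 13:30–13:40, 14:30–14:40.
Yusuf ∩ Aarav ∩ Hassan ∩ Alice ∩ Anders: 13:30–13:40, 14:30–14:40.
Windows ≥ 20 min: (none).

none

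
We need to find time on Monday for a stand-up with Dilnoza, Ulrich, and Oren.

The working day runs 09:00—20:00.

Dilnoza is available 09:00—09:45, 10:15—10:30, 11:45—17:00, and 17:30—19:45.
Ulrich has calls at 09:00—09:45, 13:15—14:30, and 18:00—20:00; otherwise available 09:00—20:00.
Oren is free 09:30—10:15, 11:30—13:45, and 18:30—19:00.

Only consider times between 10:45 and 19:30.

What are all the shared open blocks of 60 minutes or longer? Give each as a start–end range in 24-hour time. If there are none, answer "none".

11:45–13:15

Ulrich free within 09:00–20:00: 09:45–13:15, 14:30–18:00.
Dilnoza ∩ Ulrich: 10:15–10:30, 11:45–13:15, 14:30–17:00, 17:30–18:00.
Dilnoza ∩ Ulrich ∩ Oren: 11:45–13:15.
Restricted to 10:45–19:30: 11:45–13:15.
Windows ≥ 60 min: 11:45–13:15.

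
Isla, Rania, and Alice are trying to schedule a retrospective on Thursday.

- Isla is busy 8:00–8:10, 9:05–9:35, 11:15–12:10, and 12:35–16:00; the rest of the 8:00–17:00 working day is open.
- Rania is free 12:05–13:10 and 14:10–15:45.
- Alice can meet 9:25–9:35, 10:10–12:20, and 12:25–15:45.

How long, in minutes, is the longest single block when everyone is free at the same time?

10 minutes

Isla free within 08:00–17:00: 08:10–09:05, 09:35–11:15, 12:10–12:35, 16:00–17:00.
Isla ∩ Rania: 12:10–12:35.
Isla ∩ Rania ∩ Alice: 12:10–12:20, 12:25–12:35.
Common window lengths: 10, 10 min; longest is 10.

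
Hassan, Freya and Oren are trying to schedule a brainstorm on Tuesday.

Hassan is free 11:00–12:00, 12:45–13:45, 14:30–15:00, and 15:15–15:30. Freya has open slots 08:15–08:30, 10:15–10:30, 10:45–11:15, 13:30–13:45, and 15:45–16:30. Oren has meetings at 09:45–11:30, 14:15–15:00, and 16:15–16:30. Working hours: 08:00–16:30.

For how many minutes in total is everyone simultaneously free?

Oren free within 08:00–16:30: 08:00–09:45, 11:30–14:15, 15:00–16:15.
Hassan ∩ Freya: 11:00–11:15, 13:30–13:45.
Hassan ∩ Freya ∩ Oren: 13:30–13:45.
Total common minutes: 15.

15 minutes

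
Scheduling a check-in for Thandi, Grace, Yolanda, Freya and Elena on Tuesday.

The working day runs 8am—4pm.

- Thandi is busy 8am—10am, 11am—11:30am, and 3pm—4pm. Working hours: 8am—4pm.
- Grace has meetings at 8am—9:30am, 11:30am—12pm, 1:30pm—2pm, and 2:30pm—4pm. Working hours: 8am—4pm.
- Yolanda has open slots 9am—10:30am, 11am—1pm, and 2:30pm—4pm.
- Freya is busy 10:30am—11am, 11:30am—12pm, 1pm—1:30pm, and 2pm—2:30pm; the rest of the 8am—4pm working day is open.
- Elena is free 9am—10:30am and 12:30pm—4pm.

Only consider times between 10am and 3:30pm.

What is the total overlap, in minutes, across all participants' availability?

60 minutes

Thandi free within 08:00–16:00: 10:00–11:00, 11:30–15:00.
Grace free within 08:00–16:00: 09:30–11:30, 12:00–13:30, 14:00–14:30.
Freya free within 08:00–16:00: 08:00–10:30, 11:00–11:30, 12:00–13:00, 13:30–14:00, 14:30–16:00.
Thandi ∩ Grace: 10:00–11:00, 12:00–13:30, 14:00–14:30.
Thandi ∩ Grace ∩ Yolanda: 10:00–10:30, 12:00–13:00.
Thandi ∩ Grace ∩ Yolanda ∩ Freya: 10:00–10:30, 12:00–13:00.
Thandi ∩ Grace ∩ Yolanda ∩ Freya ∩ Elena: 10:00–10:30, 12:30–13:00.
Restricted to 10:00–15:30: 10:00–10:30, 12:30–13:00.
Total common minutes: 30 + 30 = 60.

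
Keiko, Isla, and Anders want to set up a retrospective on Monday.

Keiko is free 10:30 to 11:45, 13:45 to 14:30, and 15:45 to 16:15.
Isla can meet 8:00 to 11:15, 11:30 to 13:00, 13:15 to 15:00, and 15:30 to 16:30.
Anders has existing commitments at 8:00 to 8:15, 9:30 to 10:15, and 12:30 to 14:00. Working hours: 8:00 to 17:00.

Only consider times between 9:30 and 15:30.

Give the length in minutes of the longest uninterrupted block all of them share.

Anders free within 08:00–17:00: 08:15–09:30, 10:15–12:30, 14:00–17:00.
Keiko ∩ Isla: 10:30–11:15, 11:30–11:45, 13:45–14:30, 15:45–16:15.
Keiko ∩ Isla ∩ Anders: 10:30–11:15, 11:30–11:45, 14:00–14:30, 15:45–16:15.
Restricted to 09:30–15:30: 10:30–11:15, 11:30–11:45, 14:00–14:30.
Common window lengths: 45, 15, 30 min; longest is 45.

45 minutes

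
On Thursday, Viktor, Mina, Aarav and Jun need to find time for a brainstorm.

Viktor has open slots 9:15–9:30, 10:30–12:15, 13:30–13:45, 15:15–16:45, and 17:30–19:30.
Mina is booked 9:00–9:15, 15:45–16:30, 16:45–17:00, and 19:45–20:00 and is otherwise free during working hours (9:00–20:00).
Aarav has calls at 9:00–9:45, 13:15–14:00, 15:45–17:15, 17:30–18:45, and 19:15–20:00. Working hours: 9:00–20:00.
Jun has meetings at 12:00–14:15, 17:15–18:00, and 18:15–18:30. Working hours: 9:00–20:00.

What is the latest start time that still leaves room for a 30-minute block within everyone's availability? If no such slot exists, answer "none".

18:45

Mina free within 09:00–20:00: 09:15–15:45, 16:30–16:45, 17:00–19:45.
Aarav free within 09:00–20:00: 09:45–13:15, 14:00–15:45, 17:15–17:30, 18:45–19:15.
Jun free within 09:00–20:00: 09:00–12:00, 14:15–17:15, 18:00–18:15, 18:30–20:00.
Viktor ∩ Mina: 09:15–09:30, 10:30–12:15, 13:30–13:45, 15:15–15:45, 16:30–16:45, 17:30–19:30.
Viktor ∩ Mina ∩ Aarav: 10:30–12:15, 15:15–15:45, 18:45–19:15.
Viktor ∩ Mina ∩ Aarav ∩ Jun: 10:30–12:00, 15:15–15:45, 18:45–19:15.
Windows ≥ 30 min: 10:30–12:00, 15:15–15:45, 18:45–19:15.
Latest start in the last window 18:45–19:15 is 19:15 − 30 min = 18:45.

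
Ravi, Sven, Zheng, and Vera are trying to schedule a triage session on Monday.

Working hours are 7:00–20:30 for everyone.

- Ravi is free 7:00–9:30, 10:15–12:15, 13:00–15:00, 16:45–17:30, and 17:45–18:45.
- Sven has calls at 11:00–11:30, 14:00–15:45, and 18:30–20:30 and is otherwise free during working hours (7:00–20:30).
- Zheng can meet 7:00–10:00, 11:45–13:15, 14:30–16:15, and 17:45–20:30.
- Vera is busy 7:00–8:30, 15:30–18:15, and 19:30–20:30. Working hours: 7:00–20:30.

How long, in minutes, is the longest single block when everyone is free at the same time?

Sven free within 07:00–20:30: 07:00–11:00, 11:30–14:00, 15:45–18:30.
Vera free within 07:00–20:30: 08:30–15:30, 18:15–19:30.
Ravi ∩ Sven: 07:00–09:30, 10:15–11:00, 11:30–12:15, 13:00–14:00, 16:45–17:30, 17:45–18:30.
Ravi ∩ Sven ∩ Zheng: 07:00–09:30, 11:45–12:15, 13:00–13:15, 17:45–18:30.
Ravi ∩ Sven ∩ Zheng ∩ Vera: 08:30–09:30, 11:45–12:15, 13:00–13:15, 18:15–18:30.
Common window lengths: 60, 30, 15, 15 min; longest is 60.

60 minutes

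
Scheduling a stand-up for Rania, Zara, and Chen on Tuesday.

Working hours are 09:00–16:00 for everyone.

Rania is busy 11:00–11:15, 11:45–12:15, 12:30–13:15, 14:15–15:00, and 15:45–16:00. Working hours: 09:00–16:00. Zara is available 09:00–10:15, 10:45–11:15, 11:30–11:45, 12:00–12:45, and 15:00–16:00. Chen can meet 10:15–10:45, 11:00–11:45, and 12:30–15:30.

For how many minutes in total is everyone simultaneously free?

45 minutes

Rania free within 09:00–16:00: 09:00–11:00, 11:15–11:45, 12:15–12:30, 13:15–14:15, 15:00–15:45.
Rania ∩ Zara: 09:00–10:15, 10:45–11:00, 11:30–11:45, 12:15–12:30, 15:00–15:45.
Rania ∩ Zara ∩ Chen: 11:30–11:45, 15:00–15:30.
Total common minutes: 15 + 30 = 45.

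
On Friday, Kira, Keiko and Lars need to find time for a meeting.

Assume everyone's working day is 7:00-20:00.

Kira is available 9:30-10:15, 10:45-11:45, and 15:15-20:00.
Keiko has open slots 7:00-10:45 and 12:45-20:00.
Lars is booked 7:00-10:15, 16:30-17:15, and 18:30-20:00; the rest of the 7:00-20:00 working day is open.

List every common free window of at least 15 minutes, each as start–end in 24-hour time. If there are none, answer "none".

Lars free within 07:00–20:00: 10:15–16:30, 17:15–18:30.
Kira ∩ Keiko: 09:30–10:15, 15:15–20:00.
Kira ∩ Keiko ∩ Lars: 15:15–16:30, 17:15–18:30.
Windows ≥ 15 min: 15:15–16:30, 17:15–18:30.

15:15–16:30, 17:15–18:30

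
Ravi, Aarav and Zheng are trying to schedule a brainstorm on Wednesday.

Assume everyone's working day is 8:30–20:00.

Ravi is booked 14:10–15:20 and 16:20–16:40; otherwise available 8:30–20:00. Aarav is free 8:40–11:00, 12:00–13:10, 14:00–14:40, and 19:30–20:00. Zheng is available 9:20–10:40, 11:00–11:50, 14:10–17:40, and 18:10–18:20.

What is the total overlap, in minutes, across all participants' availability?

80 minutes

Ravi free within 08:30–20:00: 08:30–14:10, 15:20–16:20, 16:40–20:00.
Ravi ∩ Aarav: 08:40–11:00, 12:00–13:10, 14:00–14:10, 19:30–20:00.
Ravi ∩ Aarav ∩ Zheng: 09:20–10:40.
Total common minutes: 80.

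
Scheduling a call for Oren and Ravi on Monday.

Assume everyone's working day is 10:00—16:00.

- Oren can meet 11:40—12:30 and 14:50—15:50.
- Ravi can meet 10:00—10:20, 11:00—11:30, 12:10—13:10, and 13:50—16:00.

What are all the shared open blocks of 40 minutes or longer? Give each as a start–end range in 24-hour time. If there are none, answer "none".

Oren ∩ Ravi: 12:10–12:30, 14:50–15:50.
Windows ≥ 40 min: 14:50–15:50.

14:50–15:50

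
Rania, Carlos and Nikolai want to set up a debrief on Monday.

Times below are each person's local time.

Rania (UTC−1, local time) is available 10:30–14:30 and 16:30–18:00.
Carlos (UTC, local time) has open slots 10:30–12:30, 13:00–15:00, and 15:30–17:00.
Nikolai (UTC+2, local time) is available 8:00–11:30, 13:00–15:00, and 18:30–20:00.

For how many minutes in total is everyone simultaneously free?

60 minutes

Rania → UTC: 11:30–15:30, 17:30–19:00.
Carlos → UTC: 10:30–12:30, 13:00–15:00, 15:30–17:00.
Nikolai → UTC: 06:00–09:30, 11:00–13:00, 16:30–18:00.
Rania ∩ Carlos: 11:30–12:30, 13:00–15:00.
Rania ∩ Carlos ∩ Nikolai: 11:30–12:30.
Total common minutes: 60.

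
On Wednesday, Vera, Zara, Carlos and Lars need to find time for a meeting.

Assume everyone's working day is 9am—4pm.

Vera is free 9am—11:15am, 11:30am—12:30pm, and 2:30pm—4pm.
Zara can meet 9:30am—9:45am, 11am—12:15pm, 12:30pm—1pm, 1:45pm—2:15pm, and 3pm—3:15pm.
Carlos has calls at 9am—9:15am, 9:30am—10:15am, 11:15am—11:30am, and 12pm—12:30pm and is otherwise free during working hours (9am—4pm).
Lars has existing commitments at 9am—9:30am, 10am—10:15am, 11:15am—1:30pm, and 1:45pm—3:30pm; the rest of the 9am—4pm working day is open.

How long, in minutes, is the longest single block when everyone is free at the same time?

Carlos free within 09:00–16:00: 09:15–09:30, 10:15–11:15, 11:30–12:00, 12:30–16:00.
Lars free within 09:00–16:00: 09:30–10:00, 10:15–11:15, 13:30–13:45, 15:30–16:00.
Vera ∩ Zara: 09:30–09:45, 11:00–11:15, 11:30–12:15, 15:00–15:15.
Vera ∩ Zara ∩ Carlos: 11:00–11:15, 11:30–12:00, 15:00–15:15.
Vera ∩ Zara ∩ Carlos ∩ Lars: 11:00–11:15.
Single common window of 15 minutes.

15 minutes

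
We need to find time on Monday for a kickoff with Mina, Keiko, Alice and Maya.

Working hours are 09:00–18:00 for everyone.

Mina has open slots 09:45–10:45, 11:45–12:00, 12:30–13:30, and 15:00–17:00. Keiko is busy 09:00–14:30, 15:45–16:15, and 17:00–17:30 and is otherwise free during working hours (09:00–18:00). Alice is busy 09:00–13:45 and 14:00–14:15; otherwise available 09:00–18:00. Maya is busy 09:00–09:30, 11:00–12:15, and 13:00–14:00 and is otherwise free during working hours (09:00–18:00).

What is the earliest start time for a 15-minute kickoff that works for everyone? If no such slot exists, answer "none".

Keiko free within 09:00–18:00: 14:30–15:45, 16:15–17:00, 17:30–18:00.
Alice free within 09:00–18:00: 13:45–14:00, 14:15–18:00.
Maya free within 09:00–18:00: 09:30–11:00, 12:15–13:00, 14:00–18:00.
Mina ∩ Keiko: 15:00–15:45, 16:15–17:00.
Mina ∩ Keiko ∩ Alice: 15:00–15:45, 16:15–17:00.
Mina ∩ Keiko ∩ Alice ∩ Maya: 15:00–15:45, 16:15–17:00.
Windows ≥ 15 min: 15:00–15:45, 16:15–17:00.
Earliest such window starts at 15:00.

15:00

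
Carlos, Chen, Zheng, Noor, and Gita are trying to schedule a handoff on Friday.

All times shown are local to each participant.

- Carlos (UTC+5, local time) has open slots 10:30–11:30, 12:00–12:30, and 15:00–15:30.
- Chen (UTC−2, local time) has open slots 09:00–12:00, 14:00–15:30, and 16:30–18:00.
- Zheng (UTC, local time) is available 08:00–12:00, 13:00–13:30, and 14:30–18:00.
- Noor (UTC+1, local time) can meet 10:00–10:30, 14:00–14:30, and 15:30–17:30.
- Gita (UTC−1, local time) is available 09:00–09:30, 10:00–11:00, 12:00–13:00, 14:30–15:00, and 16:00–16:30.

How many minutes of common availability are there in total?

0 minutes

Carlos → UTC: 05:30–06:30, 07:00–07:30, 10:00–10:30.
Chen → UTC: 11:00–14:00, 16:00–17:30, 18:30–20:00.
Zheng → UTC: 08:00–12:00, 13:00–13:30, 14:30–18:00.
Noor → UTC: 09:00–09:30, 13:00–13:30, 14:30–16:30.
Gita → UTC: 10:00–10:30, 11:00–12:00, 13:00–14:00, 15:30–16:00, 17:00–17:30.
Carlos ∩ Chen: (none).
Carlos ∩ Chen ∩ Zheng: (none).
Carlos ∩ Chen ∩ Zheng ∩ Noor: (none).
Carlos ∩ Chen ∩ Zheng ∩ Noor ∩ Gita: (none).
Total common minutes: 0.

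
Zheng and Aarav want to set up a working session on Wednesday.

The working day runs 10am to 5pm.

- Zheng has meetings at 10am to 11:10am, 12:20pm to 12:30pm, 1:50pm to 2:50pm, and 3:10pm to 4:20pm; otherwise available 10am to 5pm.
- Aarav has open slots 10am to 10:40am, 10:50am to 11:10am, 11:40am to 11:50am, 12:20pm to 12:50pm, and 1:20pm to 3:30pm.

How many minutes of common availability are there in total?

80 minutes

Zheng free within 10:00–17:00: 11:10–12:20, 12:30–13:50, 14:50–15:10, 16:20–17:00.
Zheng ∩ Aarav: 11:40–11:50, 12:30–12:50, 13:20–13:50, 14:50–15:10.
Total common minutes: 10 + 20 + 30 + 20 = 80.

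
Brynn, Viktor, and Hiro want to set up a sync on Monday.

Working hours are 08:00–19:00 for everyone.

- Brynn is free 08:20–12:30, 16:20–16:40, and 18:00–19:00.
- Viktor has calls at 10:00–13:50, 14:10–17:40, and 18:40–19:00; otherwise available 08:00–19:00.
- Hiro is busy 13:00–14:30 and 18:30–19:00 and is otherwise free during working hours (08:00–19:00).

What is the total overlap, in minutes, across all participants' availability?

130 minutes

Viktor free within 08:00–19:00: 08:00–10:00, 13:50–14:10, 17:40–18:40.
Hiro free within 08:00–19:00: 08:00–13:00, 14:30–18:30.
Brynn ∩ Viktor: 08:20–10:00, 18:00–18:40.
Brynn ∩ Viktor ∩ Hiro: 08:20–10:00, 18:00–18:30.
Total common minutes: 100 + 30 = 130.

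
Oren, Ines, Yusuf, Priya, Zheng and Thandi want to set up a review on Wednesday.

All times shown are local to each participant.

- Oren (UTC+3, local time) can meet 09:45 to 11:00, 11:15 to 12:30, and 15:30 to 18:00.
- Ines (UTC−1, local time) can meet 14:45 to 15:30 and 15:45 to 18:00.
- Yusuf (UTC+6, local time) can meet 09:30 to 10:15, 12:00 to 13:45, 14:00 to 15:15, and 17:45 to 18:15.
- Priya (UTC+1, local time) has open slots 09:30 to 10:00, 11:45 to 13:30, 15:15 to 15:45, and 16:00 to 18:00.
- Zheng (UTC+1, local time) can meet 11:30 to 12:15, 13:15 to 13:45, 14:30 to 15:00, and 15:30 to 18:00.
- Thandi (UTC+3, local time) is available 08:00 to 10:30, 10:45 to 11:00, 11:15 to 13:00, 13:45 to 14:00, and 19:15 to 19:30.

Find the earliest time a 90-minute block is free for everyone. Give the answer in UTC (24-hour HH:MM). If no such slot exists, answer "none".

none

Oren → UTC: 06:45–08:00, 08:15–09:30, 12:30–15:00.
Ines → UTC: 15:45–16:30, 16:45–19:00.
Yusuf → UTC: 03:30–04:15, 06:00–07:45, 08:00–09:15, 11:45–12:15.
Priya → UTC: 08:30–09:00, 10:45–12:30, 14:15–14:45, 15:00–17:00.
Zheng → UTC: 10:30–11:15, 12:15–12:45, 13:30–14:00, 14:30–17:00.
Thandi → UTC: 05:00–07:30, 07:45–08:00, 08:15–10:00, 10:45–11:00, 16:15–16:30.
Oren ∩ Ines: (none).
Oren ∩ Ines ∩ Yusuf: (none).
Oren ∩ Ines ∩ Yusuf ∩ Priya: (none).
Oren ∩ Ines ∩ Yusuf ∩ Priya ∩ Zheng: (none).
Oren ∩ Ines ∩ Yusuf ∩ Priya ∩ Zheng ∩ Thandi: (none).
Windows ≥ 90 min: (none).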